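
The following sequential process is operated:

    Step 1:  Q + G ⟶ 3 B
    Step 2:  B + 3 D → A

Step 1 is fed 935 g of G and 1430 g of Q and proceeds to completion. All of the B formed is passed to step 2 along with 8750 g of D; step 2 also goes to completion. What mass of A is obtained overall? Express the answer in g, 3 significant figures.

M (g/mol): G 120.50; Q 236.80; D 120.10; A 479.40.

8690 g

Step 1:
n(G) = 935.0 / 120.50 = 7.759 mol
n(Q) = 1430 / 236.80 = 6.039 mol
n/ν for G = 7.759/1 = 7.759
n/ν for Q = 6.039/1 = 6.039
Smallest n/ν is Q → limiting reagent.
n(B) produced = (3/1) × 6.039 = 18.12 mol
Step 2:
n(B) available = 18.12 mol
n(D) = 8750 / 120.10 = 72.86 mol
n/ν for B = 18.12/1 = 18.12
n/ν for D = 72.86/3 = 24.29
Smallest n/ν is B → limiting reagent.
n(A) = (1/1) × 18.12 = 18.12 mol
mass = 18.12 × 479.40 = 8687 g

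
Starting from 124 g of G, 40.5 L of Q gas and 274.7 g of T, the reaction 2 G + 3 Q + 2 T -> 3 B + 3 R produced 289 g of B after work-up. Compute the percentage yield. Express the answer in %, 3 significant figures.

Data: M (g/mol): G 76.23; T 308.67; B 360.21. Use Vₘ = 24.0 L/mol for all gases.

n(G) = 124.0 / 76.23 = 1.627 mol
n(Q) = 40.50 / 24.0 = 1.688 mol
n(T) = 274.7 / 308.67 = 0.8899 mol
n/ν for G = 1.627/2 = 0.8135
n/ν for Q = 1.688/3 = 0.5627
n/ν for T = 0.8899/2 = 0.4450
Smallest n/ν is T → limiting reagent.
theoretical n(B) = (3/2) × 0.8899 = 1.335 mol → 480.9 g
% yield = 289 / 480.9 × 100 = 60.10 %

60.1 %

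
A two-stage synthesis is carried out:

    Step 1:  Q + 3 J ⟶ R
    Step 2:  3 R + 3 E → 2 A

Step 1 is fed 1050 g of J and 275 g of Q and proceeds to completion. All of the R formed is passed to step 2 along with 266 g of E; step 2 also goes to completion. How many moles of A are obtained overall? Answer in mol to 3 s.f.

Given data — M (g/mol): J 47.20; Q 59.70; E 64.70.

Step 1:
n(J) = 1050 / 47.20 = 22.25 mol
n(Q) = 275.0 / 59.70 = 4.606 mol
n/ν for J = 22.25/3 = 7.417
n/ν for Q = 4.606/1 = 4.606
Smallest n/ν is Q → limiting reagent.
n(R) produced = (1/1) × 4.606 = 4.606 mol
Step 2:
n(R) available = 4.606 mol
n(E) = 266.0 / 64.70 = 4.111 mol
n/ν for R = 4.606/3 = 1.535
n/ν for E = 4.111/3 = 1.370
Smallest n/ν is E → limiting reagent.
n(A) = (2/3) × 4.111 = 2.741 mol

2.74 mol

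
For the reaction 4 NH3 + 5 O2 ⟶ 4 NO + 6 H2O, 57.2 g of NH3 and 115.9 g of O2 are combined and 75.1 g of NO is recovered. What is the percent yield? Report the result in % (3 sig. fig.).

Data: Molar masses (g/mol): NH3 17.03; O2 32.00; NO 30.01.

n(NH3) = 57.20 / 17.03 = 3.359 mol
n(O2) = 115.9 / 32.00 = 3.622 mol
n/ν → NH3: 0.8398, O2: 0.7244; O2 is limiting.
theoretical n(NO) = (4/5) × 3.622 = 2.898 mol → 86.97 g
% yield = 75.1 / 86.97 × 100 = 86.35 %

86.4 %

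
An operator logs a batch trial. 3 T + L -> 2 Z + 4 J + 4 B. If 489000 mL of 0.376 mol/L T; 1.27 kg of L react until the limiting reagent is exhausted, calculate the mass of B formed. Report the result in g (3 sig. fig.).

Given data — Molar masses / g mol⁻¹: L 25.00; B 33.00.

6710 g

n(T) = 0.376 × 489000/1000 = 183.9 mol
n(L) = 1.270×1000 / 25.00 = 50.80 mol
n/ν → T: 61.30, L: 50.80; L is limiting.
n(B) = (4/1) × 50.80 = 203.2 mol
mass = 203.2 × 33.00 = 6706 g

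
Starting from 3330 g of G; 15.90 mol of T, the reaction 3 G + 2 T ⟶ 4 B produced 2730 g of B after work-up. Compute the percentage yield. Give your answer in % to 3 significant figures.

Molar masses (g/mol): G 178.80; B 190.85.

n(G) = 3330 / 178.80 = 18.62 mol
n(T) = 15.90 mol
n/ν for G = 18.62/3 = 6.207
n/ν for T = 15.90/2 = 7.950
Smallest n/ν is G → limiting reagent.
theoretical n(B) = (4/3) × 18.62 = 24.83 mol → 4739 g
% yield = 2730 / 4739 × 100 = 57.61 %

57.6 %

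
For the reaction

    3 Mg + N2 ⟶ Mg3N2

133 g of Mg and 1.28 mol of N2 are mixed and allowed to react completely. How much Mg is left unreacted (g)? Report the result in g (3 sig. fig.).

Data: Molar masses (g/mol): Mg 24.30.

39.7 g

n(Mg) = 133.0 / 24.30 = 5.473 mol
n(N2) = 1.280 mol
n/ν for Mg = 5.473/3 = 1.824
n/ν for N2 = 1.280/1 = 1.280
Smallest n/ν is N2 → limiting reagent.
Mg consumed = (3/1) × 1.280 = 3.840 mol
Mg remaining = 5.473 − 3.840 = 1.633 mol
mass = 1.633 × 24.30 = 39.68 g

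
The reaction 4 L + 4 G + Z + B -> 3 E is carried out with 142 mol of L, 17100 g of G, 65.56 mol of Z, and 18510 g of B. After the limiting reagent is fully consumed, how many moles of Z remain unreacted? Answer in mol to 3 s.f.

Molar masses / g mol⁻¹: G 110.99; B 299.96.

30.1 mol

n(L) = 142.0 mol
n(G) = 17100 / 110.99 = 154.1 mol
n(Z) = 65.56 mol
n(B) = 18510 / 299.96 = 61.71 mol
n/ν for L = 142.0/4 = 35.50
n/ν for G = 154.1/4 = 38.53
n/ν for Z = 65.56/1 = 65.56
n/ν for B = 61.71/1 = 61.71
Smallest n/ν is L → limiting reagent.
Z consumed = (1/4) × 142.0 = 35.50 mol
Z remaining = 65.56 − 35.50 = 30.06 mol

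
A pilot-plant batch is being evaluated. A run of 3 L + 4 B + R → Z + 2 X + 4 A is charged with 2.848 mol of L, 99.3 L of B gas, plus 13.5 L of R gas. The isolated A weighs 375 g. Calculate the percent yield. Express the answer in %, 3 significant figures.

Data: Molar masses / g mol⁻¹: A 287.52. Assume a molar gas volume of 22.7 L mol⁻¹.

n(L) = 2.848 mol
n(B) = 99.30 / 22.7 = 4.374 mol
n(R) = 13.50 / 22.7 = 0.5947 mol
n/ν → L: 0.9493, B: 1.094, R: 0.5947; R is limiting.
theoretical n(A) = (4/1) × 0.5947 = 2.379 mol → 684.0 g
% yield = 375 / 684.0 × 100 = 54.82 %

54.8 %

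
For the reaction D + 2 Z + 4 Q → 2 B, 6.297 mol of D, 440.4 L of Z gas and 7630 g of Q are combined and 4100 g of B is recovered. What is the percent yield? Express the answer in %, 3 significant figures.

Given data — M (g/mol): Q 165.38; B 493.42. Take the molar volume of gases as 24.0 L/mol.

66.0 %

n(D) = 6.297 mol
n(Z) = 440.4 / 24.0 = 18.35 mol
n(Q) = 7630 / 165.38 = 46.14 mol
n/ν for D = 6.297/1 = 6.297
n/ν for Z = 18.35/2 = 9.175
n/ν for Q = 46.14/4 = 11.54
Smallest n/ν is D → limiting reagent.
theoretical n(B) = (2/1) × 6.297 = 12.59 mol → 6212 g
% yield = 4100 / 6212 × 100 = 66.00 %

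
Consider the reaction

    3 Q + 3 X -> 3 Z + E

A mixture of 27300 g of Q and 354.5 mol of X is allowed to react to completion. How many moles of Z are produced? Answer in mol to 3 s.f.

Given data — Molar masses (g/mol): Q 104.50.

261 mol

n(Q) = 27300 / 104.50 = 261.2 mol
n(X) = 354.5 mol
n/ν → Q: 87.07, X: 118.2; Q is limiting.
n(Z) = (3/3) × 261.2 = 261.2 mol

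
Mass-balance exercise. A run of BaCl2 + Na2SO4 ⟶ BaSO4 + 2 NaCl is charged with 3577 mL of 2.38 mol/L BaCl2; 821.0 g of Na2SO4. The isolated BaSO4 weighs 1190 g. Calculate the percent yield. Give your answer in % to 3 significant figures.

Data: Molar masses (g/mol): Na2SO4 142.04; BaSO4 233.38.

88.2 %

n(BaCl2) = 2.38 × 3577/1000 = 8.513 mol
n(Na2SO4) = 821.0 / 142.04 = 5.780 mol
n/ν for BaCl2 = 8.513/1 = 8.513
n/ν for Na2SO4 = 5.780/1 = 5.780
Smallest n/ν is Na2SO4 → limiting reagent.
theoretical n(BaSO4) = (1/1) × 5.780 = 5.780 mol → 1349 g
% yield = 1190 / 1349 × 100 = 88.21 %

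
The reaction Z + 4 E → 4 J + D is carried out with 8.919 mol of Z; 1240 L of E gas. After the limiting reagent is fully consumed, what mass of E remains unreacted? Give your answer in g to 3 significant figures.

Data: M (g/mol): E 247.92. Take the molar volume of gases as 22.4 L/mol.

n(Z) = 8.919 mol
n(E) = 1240 / 22.4 = 55.36 mol
n/ν for Z = 8.919/1 = 8.919
n/ν for E = 55.36/4 = 13.84
Smallest n/ν is Z → limiting reagent.
E consumed = (4/1) × 8.919 = 35.68 mol
E remaining = 55.36 − 35.68 = 19.68 mol
mass = 19.68 × 247.92 = 4879 g

4880 g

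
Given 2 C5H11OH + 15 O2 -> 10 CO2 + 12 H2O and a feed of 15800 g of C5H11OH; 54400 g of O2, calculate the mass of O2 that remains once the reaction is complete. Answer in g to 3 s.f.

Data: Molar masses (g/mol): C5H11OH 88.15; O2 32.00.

11400 g

n(C5H11OH) = 15800 / 88.15 = 179.2 mol
n(O2) = 54400 / 32.00 = 1700 mol
n/ν → C5H11OH: 89.60, O2: 113.3; C5H11OH is limiting.
O2 consumed = (15/2) × 179.2 = 1344 mol
O2 remaining = 1700 − 1344 = 356.0 mol
mass = 356.0 × 32.00 = 11390 g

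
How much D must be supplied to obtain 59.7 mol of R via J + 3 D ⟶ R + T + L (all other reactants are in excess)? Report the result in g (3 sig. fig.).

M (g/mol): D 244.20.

43700 g

n(R) = 59.70 mol
n(D) = (3/1) × 59.70 = 179.1 mol
mass = 179.1 × 244.20 = 43740 g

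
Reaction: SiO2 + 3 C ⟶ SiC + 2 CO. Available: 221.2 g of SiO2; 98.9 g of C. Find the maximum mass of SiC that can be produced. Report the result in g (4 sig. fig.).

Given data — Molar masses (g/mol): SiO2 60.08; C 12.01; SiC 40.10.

n(SiO2) = 221.2 / 60.08 = 3.682 mol
n(C) = 98.90 / 12.01 = 8.235 mol
n/ν → SiO2: 3.682, C: 2.745; C is limiting.
n(SiC) = (1/3) × 8.235 = 2.745 mol
mass = 2.745 × 40.10 = 110.1 g

110.1 g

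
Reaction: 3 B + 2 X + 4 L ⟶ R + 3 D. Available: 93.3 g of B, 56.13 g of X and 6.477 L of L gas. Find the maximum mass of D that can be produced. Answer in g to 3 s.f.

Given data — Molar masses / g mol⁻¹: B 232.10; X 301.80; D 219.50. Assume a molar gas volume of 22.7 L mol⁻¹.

n(B) = 93.30 / 232.10 = 0.4020 mol
n(X) = 56.13 / 301.80 = 0.1860 mol
n(L) = 6.477 / 22.7 = 0.2853 mol
n/ν → B: 0.1340, X: 0.09300, L: 0.07133; L is limiting.
n(D) = (3/4) × 0.2853 = 0.2140 mol
mass = 0.2140 × 219.50 = 46.97 g

47.0 g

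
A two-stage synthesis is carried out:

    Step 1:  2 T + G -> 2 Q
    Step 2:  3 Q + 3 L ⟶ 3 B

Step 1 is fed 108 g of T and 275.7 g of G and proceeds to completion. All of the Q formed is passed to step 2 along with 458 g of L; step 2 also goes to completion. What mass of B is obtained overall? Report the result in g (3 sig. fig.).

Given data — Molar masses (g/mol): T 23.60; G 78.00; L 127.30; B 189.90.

683 g

Step 1:
n(T) = 108.0 / 23.60 = 4.576 mol
n(G) = 275.7 / 78.00 = 3.535 mol
n/ν for T = 4.576/2 = 2.288
n/ν for G = 3.535/1 = 3.535
Smallest n/ν is T → limiting reagent.
n(Q) produced = (2/2) × 4.576 = 4.576 mol
Step 2:
n(Q) available = 4.576 mol
n(L) = 458.0 / 127.30 = 3.598 mol
n/ν for Q = 4.576/3 = 1.525
n/ν for L = 3.598/3 = 1.199
Smallest n/ν is L → limiting reagent.
n(B) = (3/3) × 3.598 = 3.598 mol
mass = 3.598 × 189.90 = 683.3 g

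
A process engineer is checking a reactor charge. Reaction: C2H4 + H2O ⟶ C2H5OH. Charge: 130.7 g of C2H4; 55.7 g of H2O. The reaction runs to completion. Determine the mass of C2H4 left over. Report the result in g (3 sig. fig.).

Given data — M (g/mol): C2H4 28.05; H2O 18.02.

44.0 g

n(C2H4) = 130.7 / 28.05 = 4.660 mol
n(H2O) = 55.70 / 18.02 = 3.091 mol
n/ν for C2H4 = 4.660/1 = 4.660
n/ν for H2O = 3.091/1 = 3.091
Smallest n/ν is H2O → limiting reagent.
C2H4 consumed = (1/1) × 3.091 = 3.091 mol
C2H4 remaining = 4.660 − 3.091 = 1.569 mol
mass = 1.569 × 28.05 = 44.01 g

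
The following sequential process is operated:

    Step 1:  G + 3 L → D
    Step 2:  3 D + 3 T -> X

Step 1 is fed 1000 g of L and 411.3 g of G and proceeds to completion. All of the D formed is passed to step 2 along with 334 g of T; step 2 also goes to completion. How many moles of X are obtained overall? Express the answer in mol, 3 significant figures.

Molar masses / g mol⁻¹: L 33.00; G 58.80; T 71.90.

1.55 mol

Step 1:
n(L) = 1000 / 33.00 = 30.30 mol
n(G) = 411.3 / 58.80 = 6.995 mol
n/ν for L = 30.30/3 = 10.10
n/ν for G = 6.995/1 = 6.995
Smallest n/ν is G → limiting reagent.
n(D) produced = (1/1) × 6.995 = 6.995 mol
Step 2:
n(D) available = 6.995 mol
n(T) = 334.0 / 71.90 = 4.645 mol
n/ν for D = 6.995/3 = 2.332
n/ν for T = 4.645/3 = 1.548
Smallest n/ν is T → limiting reagent.
n(X) = (1/3) × 4.645 = 1.548 mol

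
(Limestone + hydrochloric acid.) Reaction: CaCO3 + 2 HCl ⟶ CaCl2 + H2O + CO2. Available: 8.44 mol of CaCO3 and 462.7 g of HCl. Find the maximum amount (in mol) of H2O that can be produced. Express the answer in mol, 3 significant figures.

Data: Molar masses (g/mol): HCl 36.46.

6.35 mol

n(CaCO3) = 8.440 mol
n(HCl) = 462.7 / 36.46 = 12.69 mol
n/ν for CaCO3 = 8.440/1 = 8.440
n/ν for HCl = 12.69/2 = 6.345
Smallest n/ν is HCl → limiting reagent.
n(H2O) = (1/2) × 12.69 = 6.345 mol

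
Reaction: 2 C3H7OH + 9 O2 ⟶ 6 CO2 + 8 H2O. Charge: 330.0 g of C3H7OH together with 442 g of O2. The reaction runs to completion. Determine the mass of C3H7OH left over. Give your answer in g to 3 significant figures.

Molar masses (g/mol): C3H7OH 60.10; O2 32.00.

146 g

n(C3H7OH) = 330.0 / 60.10 = 5.491 mol
n(O2) = 442.0 / 32.00 = 13.81 mol
n/ν → C3H7OH: 2.746, O2: 1.534; O2 is limiting.
C3H7OH consumed = (2/9) × 13.81 = 3.069 mol
C3H7OH remaining = 5.491 − 3.069 = 2.422 mol
mass = 2.422 × 60.10 = 145.6 g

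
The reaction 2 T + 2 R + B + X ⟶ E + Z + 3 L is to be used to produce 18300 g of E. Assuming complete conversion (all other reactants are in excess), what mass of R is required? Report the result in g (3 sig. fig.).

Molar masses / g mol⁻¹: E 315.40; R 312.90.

n(E) = 18300 / 315.40 = 58.02 mol
n(R) = (2/1) × 58.02 = 116.0 mol
mass = 116.0 × 312.90 = 36300 g

36300 g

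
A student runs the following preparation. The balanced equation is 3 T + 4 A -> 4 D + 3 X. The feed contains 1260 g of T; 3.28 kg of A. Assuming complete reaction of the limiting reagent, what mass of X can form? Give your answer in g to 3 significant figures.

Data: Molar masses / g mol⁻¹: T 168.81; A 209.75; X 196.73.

n(T) = 1260 / 168.81 = 7.464 mol
n(A) = 3.280×1000 / 209.75 = 15.64 mol
n/ν for T = 7.464/3 = 2.488
n/ν for A = 15.64/4 = 3.910
Smallest n/ν is T → limiting reagent.
n(X) = (3/3) × 7.464 = 7.464 mol
mass = 7.464 × 196.73 = 1468 g

1470 g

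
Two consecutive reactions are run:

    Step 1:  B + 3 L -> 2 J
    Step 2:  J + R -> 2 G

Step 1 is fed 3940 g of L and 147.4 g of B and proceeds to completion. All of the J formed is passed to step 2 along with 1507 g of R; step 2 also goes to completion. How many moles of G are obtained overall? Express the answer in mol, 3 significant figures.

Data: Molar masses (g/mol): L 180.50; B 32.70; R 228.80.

Step 1:
n(L) = 3940 / 180.50 = 21.83 mol
n(B) = 147.4 / 32.70 = 4.508 mol
n/ν → L: 7.277, B: 4.508; B is limiting.
n(J) produced = (2/1) × 4.508 = 9.016 mol
Step 2:
n(J) available = 9.016 mol
n(R) = 1507 / 228.80 = 6.587 mol
n/ν → J: 9.016, R: 6.587; R is limiting.
n(G) = (2/1) × 6.587 = 13.17 mol

13.2 mol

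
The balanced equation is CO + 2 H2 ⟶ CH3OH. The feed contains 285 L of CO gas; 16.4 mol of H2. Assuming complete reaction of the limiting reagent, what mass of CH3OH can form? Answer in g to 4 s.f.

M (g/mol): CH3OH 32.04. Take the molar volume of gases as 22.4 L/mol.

262.7 g

n(CO) = 285.0 / 22.4 = 12.72 mol
n(H2) = 16.40 mol
n/ν for CO = 12.72/1 = 12.72
n/ν for H2 = 16.40/2 = 8.200
Smallest n/ν is H2 → limiting reagent.
n(CH3OH) = (1/2) × 16.40 = 8.200 mol
mass = 8.200 × 32.04 = 262.7 g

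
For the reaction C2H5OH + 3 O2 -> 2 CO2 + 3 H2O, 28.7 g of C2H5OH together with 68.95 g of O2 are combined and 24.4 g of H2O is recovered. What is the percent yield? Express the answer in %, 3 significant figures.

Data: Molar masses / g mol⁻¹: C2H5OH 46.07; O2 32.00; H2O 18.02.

72.5 %

n(C2H5OH) = 28.70 / 46.07 = 0.6230 mol
n(O2) = 68.95 / 32.00 = 2.155 mol
n/ν for C2H5OH = 0.6230/1 = 0.6230
n/ν for O2 = 2.155/3 = 0.7183
Smallest n/ν is C2H5OH → limiting reagent.
theoretical n(H2O) = (3/1) × 0.6230 = 1.869 mol → 33.68 g
% yield = 24.4 / 33.68 × 100 = 72.45 %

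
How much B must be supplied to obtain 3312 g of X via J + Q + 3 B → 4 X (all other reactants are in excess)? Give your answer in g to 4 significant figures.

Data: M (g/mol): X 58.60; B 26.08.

n(X) = 3312 / 58.60 = 56.52 mol
n(B) = (3/4) × 56.52 = 42.39 mol
mass = 42.39 × 26.08 = 1106 g

1106 g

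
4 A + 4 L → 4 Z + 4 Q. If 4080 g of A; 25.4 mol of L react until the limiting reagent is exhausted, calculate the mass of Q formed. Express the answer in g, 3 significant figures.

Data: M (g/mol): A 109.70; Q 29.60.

752 g

n(A) = 4080 / 109.70 = 37.19 mol
n(L) = 25.40 mol
n/ν → A: 9.298, L: 6.350; L is limiting.
n(Q) = (4/4) × 25.40 = 25.40 mol
mass = 25.40 × 29.60 = 751.8 g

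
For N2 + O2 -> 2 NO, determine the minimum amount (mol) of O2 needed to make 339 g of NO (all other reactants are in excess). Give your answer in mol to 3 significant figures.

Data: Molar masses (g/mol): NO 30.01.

n(NO) = 339 / 30.01 = 11.30 mol
n(O2) = (1/2) × 11.30 = 5.650 mol

5.65 mol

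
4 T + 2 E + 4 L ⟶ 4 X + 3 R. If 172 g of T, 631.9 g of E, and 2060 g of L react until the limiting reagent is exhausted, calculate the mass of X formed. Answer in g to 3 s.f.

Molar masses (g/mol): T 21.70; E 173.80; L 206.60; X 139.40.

1010 g

n(T) = 172.0 / 21.70 = 7.926 mol
n(E) = 631.9 / 173.80 = 3.636 mol
n(L) = 2060 / 206.60 = 9.971 mol
n/ν → T: 1.982, E: 1.818, L: 2.493; E is limiting.
n(X) = (4/2) × 3.636 = 7.272 mol
mass = 7.272 × 139.40 = 1014 g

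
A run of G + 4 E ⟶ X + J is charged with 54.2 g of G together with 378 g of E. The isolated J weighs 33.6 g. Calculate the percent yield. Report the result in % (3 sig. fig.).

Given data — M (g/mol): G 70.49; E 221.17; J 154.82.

n(G) = 54.20 / 70.49 = 0.7689 mol
n(E) = 378.0 / 221.17 = 1.709 mol
n/ν for G = 0.7689/1 = 0.7689
n/ν for E = 1.709/4 = 0.4273
Smallest n/ν is E → limiting reagent.
theoretical n(J) = (1/4) × 1.709 = 0.4273 mol → 66.15 g
% yield = 33.6 / 66.15 × 100 = 50.79 %

50.8 %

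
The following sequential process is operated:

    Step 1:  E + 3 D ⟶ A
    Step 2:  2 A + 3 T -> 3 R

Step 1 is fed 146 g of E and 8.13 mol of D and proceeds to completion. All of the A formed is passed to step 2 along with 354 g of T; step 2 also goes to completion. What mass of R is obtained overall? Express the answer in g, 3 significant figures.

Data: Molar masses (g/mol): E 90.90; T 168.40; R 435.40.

915 g

Step 1:
n(E) = 146.0 / 90.90 = 1.606 mol
n(D) = 8.130 mol
n/ν → E: 1.606, D: 2.710; E is limiting.
n(A) produced = (1/1) × 1.606 = 1.606 mol
Step 2:
n(A) available = 1.606 mol
n(T) = 354.0 / 168.40 = 2.102 mol
n/ν → A: 0.8030, T: 0.7007; T is limiting.
n(R) = (3/3) × 2.102 = 2.102 mol
mass = 2.102 × 435.40 = 915.2 g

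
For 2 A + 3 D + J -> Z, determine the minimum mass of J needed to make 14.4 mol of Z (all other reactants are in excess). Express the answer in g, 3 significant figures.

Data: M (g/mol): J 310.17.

4470 g

n(Z) = 14.40 mol
n(J) = (1/1) × 14.40 = 14.40 mol
mass = 14.40 × 310.17 = 4466 g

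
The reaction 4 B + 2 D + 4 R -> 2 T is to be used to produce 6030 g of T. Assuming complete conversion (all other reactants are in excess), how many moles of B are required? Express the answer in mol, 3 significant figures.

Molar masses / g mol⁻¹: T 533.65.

22.6 mol

n(T) = 6030 / 533.65 = 11.30 mol
n(B) = (4/2) × 11.30 = 22.60 mol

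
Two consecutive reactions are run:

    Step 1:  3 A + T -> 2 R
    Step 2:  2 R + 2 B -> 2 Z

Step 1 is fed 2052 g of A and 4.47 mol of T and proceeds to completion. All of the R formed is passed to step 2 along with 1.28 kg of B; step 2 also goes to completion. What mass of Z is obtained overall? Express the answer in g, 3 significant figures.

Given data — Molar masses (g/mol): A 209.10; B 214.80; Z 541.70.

Step 1:
n(A) = 2052 / 209.10 = 9.813 mol
n(T) = 4.470 mol
n/ν for A = 9.813/3 = 3.271
n/ν for T = 4.470/1 = 4.470
Smallest n/ν is A → limiting reagent.
n(R) produced = (2/3) × 9.813 = 6.542 mol
Step 2:
n(R) available = 6.542 mol
n(B) = 1.280×1000 / 214.80 = 5.959 mol
n/ν for R = 6.542/2 = 3.271
n/ν for B = 5.959/2 = 2.980
Smallest n/ν is B → limiting reagent.
n(Z) = (2/2) × 5.959 = 5.959 mol
mass = 5.959 × 541.70 = 3228 g

3230 g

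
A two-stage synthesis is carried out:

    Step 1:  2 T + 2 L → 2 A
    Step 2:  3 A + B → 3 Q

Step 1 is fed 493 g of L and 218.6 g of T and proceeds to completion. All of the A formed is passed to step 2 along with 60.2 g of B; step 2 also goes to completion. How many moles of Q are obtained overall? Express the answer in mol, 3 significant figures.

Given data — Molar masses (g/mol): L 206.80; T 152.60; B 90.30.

1.43 mol

Step 1:
n(L) = 493.0 / 206.80 = 2.384 mol
n(T) = 218.6 / 152.60 = 1.433 mol
n/ν for L = 2.384/2 = 1.192
n/ν for T = 1.433/2 = 0.7165
Smallest n/ν is T → limiting reagent.
n(A) produced = (2/2) × 1.433 = 1.433 mol
Step 2:
n(A) available = 1.433 mol
n(B) = 60.20 / 90.30 = 0.6667 mol
n/ν for A = 1.433/3 = 0.4777
n/ν for B = 0.6667/1 = 0.6667
Smallest n/ν is A → limiting reagent.
n(Q) = (3/3) × 1.433 = 1.433 mol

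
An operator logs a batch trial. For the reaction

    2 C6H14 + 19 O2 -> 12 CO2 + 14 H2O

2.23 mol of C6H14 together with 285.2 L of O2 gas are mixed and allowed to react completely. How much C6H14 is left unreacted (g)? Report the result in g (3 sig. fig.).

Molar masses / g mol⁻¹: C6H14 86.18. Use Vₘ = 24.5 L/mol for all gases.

n(C6H14) = 2.230 mol
n(O2) = 285.2 / 24.5 = 11.64 mol
n/ν for C6H14 = 2.230/2 = 1.115
n/ν for O2 = 11.64/19 = 0.6126
Smallest n/ν is O2 → limiting reagent.
C6H14 consumed = (2/19) × 11.64 = 1.225 mol
C6H14 remaining = 2.230 − 1.225 = 1.005 mol
mass = 1.005 × 86.18 = 86.61 g

86.6 g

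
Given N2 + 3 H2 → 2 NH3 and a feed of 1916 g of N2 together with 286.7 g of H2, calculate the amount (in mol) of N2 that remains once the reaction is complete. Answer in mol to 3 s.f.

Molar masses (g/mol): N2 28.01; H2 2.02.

21.1 mol

n(N2) = 1916 / 28.01 = 68.40 mol
n(H2) = 286.7 / 2.02 = 141.9 mol
n/ν → N2: 68.40, H2: 47.30; H2 is limiting.
N2 consumed = (1/3) × 141.9 = 47.30 mol
N2 remaining = 68.40 − 47.30 = 21.10 mol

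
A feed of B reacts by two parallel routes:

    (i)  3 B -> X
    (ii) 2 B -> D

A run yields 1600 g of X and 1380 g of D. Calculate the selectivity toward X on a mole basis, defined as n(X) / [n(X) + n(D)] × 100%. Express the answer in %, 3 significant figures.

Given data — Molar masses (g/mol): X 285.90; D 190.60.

43.6 %

n(X) = 1600 / 285.90 = 5.596 mol
n(D) = 1380 / 190.60 = 7.240 mol
selectivity = 5.596/(5.596+7.240) × 100 = 43.60 %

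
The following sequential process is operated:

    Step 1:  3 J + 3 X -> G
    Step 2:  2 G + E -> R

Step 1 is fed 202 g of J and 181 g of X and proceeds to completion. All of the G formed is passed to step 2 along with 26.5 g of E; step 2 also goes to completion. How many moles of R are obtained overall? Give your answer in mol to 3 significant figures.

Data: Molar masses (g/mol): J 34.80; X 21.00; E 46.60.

Step 1:
n(J) = 202.0 / 34.80 = 5.805 mol
n(X) = 181.0 / 21.00 = 8.619 mol
n/ν for J = 5.805/3 = 1.935
n/ν for X = 8.619/3 = 2.873
Smallest n/ν is J → limiting reagent.
n(G) produced = (1/3) × 5.805 = 1.935 mol
Step 2:
n(G) available = 1.935 mol
n(E) = 26.50 / 46.60 = 0.5687 mol
n/ν for G = 1.935/2 = 0.9675
n/ν for E = 0.5687/1 = 0.5687
Smallest n/ν is E → limiting reagent.
n(R) = (1/1) × 0.5687 = 0.5687 mol

0.569 mol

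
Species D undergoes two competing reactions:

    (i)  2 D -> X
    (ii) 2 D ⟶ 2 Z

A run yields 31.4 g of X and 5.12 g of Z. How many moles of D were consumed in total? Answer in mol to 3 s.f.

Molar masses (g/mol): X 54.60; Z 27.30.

1.34 mol

n(X) = 31.4 / 54.60 = 0.5751 mol
n(Z) = 5.12 / 27.30 = 0.1875 mol
n(D) via (i) = (2/1)×0.5751 = 1.150 mol
n(D) via (ii) = (2/2)×0.1875 = 0.1875 mol
total n(D) = 1.150 + 0.1875 = 1.338 mol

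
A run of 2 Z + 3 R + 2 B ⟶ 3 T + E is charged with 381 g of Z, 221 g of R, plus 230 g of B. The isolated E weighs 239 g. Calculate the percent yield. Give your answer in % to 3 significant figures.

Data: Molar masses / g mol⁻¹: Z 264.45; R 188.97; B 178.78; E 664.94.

92.2 %

n(Z) = 381.0 / 264.45 = 1.441 mol
n(R) = 221.0 / 188.97 = 1.169 mol
n(B) = 230.0 / 178.78 = 1.286 mol
n/ν for Z = 1.441/2 = 0.7205
n/ν for R = 1.169/3 = 0.3897
n/ν for B = 1.286/2 = 0.6430
Smallest n/ν is R → limiting reagent.
theoretical n(E) = (1/3) × 1.169 = 0.3897 mol → 259.1 g
% yield = 239 / 259.1 × 100 = 92.24 %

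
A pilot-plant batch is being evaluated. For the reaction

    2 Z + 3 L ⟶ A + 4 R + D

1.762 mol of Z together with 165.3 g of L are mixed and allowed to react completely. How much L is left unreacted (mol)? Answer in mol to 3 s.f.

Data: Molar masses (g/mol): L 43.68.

n(Z) = 1.762 mol
n(L) = 165.3 / 43.68 = 3.784 mol
n/ν for Z = 1.762/2 = 0.8810
n/ν for L = 3.784/3 = 1.261
Smallest n/ν is Z → limiting reagent.
L consumed = (3/2) × 1.762 = 2.643 mol
L remaining = 3.784 − 2.643 = 1.141 mol

1.14 mol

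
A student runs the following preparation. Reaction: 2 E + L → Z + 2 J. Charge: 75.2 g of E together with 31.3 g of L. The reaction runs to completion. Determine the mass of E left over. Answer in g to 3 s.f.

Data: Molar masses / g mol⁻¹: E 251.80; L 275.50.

n(E) = 75.20 / 251.80 = 0.2986 mol
n(L) = 31.30 / 275.50 = 0.1136 mol
n/ν for E = 0.2986/2 = 0.1493
n/ν for L = 0.1136/1 = 0.1136
Smallest n/ν is L → limiting reagent.
E consumed = (2/1) × 0.1136 = 0.2272 mol
E remaining = 0.2986 − 0.2272 = 0.07140 mol
mass = 0.07140 × 251.80 = 17.98 g

18.0 g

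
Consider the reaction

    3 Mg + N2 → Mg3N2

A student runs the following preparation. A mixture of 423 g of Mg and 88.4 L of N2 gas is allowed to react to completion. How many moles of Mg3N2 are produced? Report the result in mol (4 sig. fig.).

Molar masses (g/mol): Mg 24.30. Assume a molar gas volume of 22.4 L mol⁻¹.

n(Mg) = 423.0 / 24.30 = 17.41 mol
n(N2) = 88.40 / 22.4 = 3.946 mol
n/ν → Mg: 5.803, N2: 3.946; N2 is limiting.
n(Mg3N2) = (1/1) × 3.946 = 3.946 mol

3.946 mol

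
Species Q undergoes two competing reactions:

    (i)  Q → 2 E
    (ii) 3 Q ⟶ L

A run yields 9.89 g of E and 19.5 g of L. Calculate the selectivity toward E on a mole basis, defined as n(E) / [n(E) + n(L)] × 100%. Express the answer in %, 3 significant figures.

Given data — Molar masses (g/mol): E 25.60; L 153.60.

75.3 %

n(E) = 9.89 / 25.60 = 0.3863 mol
n(L) = 19.5 / 153.60 = 0.1270 mol
selectivity = 0.3863/(0.3863+0.1270) × 100 = 75.26 %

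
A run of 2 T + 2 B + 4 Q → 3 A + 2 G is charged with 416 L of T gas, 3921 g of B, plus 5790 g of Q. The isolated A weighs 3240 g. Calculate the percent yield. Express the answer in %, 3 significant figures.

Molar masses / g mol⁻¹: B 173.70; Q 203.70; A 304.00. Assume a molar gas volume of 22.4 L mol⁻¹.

50.0 %

n(T) = 416.0 / 22.4 = 18.57 mol
n(B) = 3921 / 173.70 = 22.57 mol
n(Q) = 5790 / 203.70 = 28.42 mol
n/ν for T = 18.57/2 = 9.285
n/ν for B = 22.57/2 = 11.29
n/ν for Q = 28.42/4 = 7.105
Smallest n/ν is Q → limiting reagent.
theoretical n(A) = (3/4) × 28.42 = 21.32 mol → 6481 g
% yield = 3240 / 6481 × 100 = 49.99 %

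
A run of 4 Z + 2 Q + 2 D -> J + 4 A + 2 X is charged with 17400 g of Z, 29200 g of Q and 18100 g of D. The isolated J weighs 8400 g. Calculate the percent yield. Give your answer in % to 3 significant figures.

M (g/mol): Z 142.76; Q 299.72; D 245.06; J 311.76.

n(Z) = 17400 / 142.76 = 121.9 mol
n(Q) = 29200 / 299.72 = 97.42 mol
n(D) = 18100 / 245.06 = 73.86 mol
n/ν for Z = 121.9/4 = 30.48
n/ν for Q = 97.42/2 = 48.71
n/ν for D = 73.86/2 = 36.93
Smallest n/ν is Z → limiting reagent.
theoretical n(J) = (1/4) × 121.9 = 30.48 mol → 9502 g
% yield = 8400 / 9502 × 100 = 88.40 %

88.4 %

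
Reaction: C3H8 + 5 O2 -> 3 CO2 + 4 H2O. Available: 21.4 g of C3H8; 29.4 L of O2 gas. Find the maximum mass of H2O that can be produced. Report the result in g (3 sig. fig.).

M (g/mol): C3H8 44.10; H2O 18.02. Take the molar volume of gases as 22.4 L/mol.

n(C3H8) = 21.40 / 44.10 = 0.4853 mol
n(O2) = 29.40 / 22.4 = 1.313 mol
n/ν → C3H8: 0.4853, O2: 0.2626; O2 is limiting.
n(H2O) = (4/5) × 1.313 = 1.050 mol
mass = 1.050 × 18.02 = 18.92 g

18.9 g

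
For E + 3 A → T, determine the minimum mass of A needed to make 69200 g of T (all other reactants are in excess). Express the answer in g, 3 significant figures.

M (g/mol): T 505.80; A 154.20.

63300 g

n(T) = 69200 / 505.80 = 136.8 mol
n(A) = (3/1) × 136.8 = 410.4 mol
mass = 410.4 × 154.20 = 63280 g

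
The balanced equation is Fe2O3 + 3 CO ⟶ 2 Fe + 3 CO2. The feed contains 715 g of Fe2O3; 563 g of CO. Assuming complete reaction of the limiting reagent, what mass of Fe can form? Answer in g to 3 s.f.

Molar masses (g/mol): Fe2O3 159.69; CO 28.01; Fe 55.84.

n(Fe2O3) = 715.0 / 159.69 = 4.477 mol
n(CO) = 563.0 / 28.01 = 20.10 mol
n/ν → Fe2O3: 4.477, CO: 6.700; Fe2O3 is limiting.
n(Fe) = (2/1) × 4.477 = 8.954 mol
mass = 8.954 × 55.84 = 500.0 g

500 g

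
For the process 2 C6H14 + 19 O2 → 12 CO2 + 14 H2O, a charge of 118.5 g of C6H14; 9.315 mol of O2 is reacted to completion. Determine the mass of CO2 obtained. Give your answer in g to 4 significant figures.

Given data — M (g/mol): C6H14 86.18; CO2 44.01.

258.9 g

n(C6H14) = 118.5 / 86.18 = 1.375 mol
n(O2) = 9.315 mol
n/ν → C6H14: 0.6875, O2: 0.4903; O2 is limiting.
n(CO2) = (12/19) × 9.315 = 5.883 mol
mass = 5.883 × 44.01 = 258.9 g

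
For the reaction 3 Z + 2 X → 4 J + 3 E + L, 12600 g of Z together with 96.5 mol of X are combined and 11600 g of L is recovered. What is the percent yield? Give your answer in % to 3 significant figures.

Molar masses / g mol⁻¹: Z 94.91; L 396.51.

66.1 %

n(Z) = 12600 / 94.91 = 132.8 mol
n(X) = 96.50 mol
n/ν for Z = 132.8/3 = 44.27
n/ν for X = 96.50/2 = 48.25
Smallest n/ν is Z → limiting reagent.
theoretical n(L) = (1/3) × 132.8 = 44.27 mol → 17550 g
% yield = 11600 / 17550 × 100 = 66.10 %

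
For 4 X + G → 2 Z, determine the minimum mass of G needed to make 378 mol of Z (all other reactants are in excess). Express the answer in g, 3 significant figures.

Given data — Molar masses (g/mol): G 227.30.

43000 g

n(Z) = 378.0 mol
n(G) = (1/2) × 378.0 = 189.0 mol
mass = 189.0 × 227.30 = 42960 g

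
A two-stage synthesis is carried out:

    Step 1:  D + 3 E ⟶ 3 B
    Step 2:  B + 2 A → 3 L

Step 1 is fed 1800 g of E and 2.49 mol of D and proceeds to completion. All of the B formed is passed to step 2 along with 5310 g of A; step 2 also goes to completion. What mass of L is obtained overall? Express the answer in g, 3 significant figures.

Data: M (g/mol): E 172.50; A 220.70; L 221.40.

Step 1:
n(E) = 1800 / 172.50 = 10.43 mol
n(D) = 2.490 mol
n/ν for E = 10.43/3 = 3.477
n/ν for D = 2.490/1 = 2.490
Smallest n/ν is D → limiting reagent.
n(B) produced = (3/1) × 2.490 = 7.470 mol
Step 2:
n(B) available = 7.470 mol
n(A) = 5310 / 220.70 = 24.06 mol
n/ν for B = 7.470/1 = 7.470
n/ν for A = 24.06/2 = 12.03
Smallest n/ν is B → limiting reagent.
n(L) = (3/1) × 7.470 = 22.41 mol
mass = 22.41 × 221.40 = 4962 g

4960 g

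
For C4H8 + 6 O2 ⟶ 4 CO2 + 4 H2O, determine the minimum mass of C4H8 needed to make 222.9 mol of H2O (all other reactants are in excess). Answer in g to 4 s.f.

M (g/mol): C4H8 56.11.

3127 g

n(H2O) = 222.9 mol
n(C4H8) = (1/4) × 222.9 = 55.73 mol
mass = 55.73 × 56.11 = 3127 g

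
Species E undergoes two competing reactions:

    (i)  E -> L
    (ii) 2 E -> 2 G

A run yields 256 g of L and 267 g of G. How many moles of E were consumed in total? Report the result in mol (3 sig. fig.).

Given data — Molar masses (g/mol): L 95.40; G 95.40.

n(L) = 256 / 95.40 = 2.683 mol
n(G) = 267 / 95.40 = 2.799 mol
n(E) via (i) = (1/1)×2.683 = 2.683 mol
n(E) via (ii) = (2/2)×2.799 = 2.799 mol
total n(E) = 2.683 + 2.799 = 5.482 mol

5.48 mol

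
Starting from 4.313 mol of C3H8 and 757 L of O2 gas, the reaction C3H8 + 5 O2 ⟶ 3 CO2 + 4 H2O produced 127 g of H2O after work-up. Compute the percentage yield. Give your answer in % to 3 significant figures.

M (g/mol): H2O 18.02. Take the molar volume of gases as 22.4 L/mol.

40.9 %

n(C3H8) = 4.313 mol
n(O2) = 757.0 / 22.4 = 33.79 mol
n/ν → C3H8: 4.313, O2: 6.758; C3H8 is limiting.
theoretical n(H2O) = (4/1) × 4.313 = 17.25 mol → 310.8 g
% yield = 127 / 310.8 × 100 = 40.86 %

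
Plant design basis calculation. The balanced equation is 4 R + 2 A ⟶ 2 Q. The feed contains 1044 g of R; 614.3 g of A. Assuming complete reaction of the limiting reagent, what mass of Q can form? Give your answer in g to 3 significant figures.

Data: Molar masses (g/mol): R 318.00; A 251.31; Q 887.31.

n(R) = 1044 / 318.00 = 3.283 mol
n(A) = 614.3 / 251.31 = 2.444 mol
n/ν → R: 0.8208, A: 1.222; R is limiting.
n(Q) = (2/4) × 3.283 = 1.642 mol
mass = 1.642 × 887.31 = 1457 g

1460 g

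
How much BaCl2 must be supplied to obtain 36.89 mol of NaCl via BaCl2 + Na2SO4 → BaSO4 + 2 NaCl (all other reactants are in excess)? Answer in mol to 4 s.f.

n(NaCl) = 36.89 mol
n(BaCl2) = (1/2) × 36.89 = 18.45 mol

18.45 mol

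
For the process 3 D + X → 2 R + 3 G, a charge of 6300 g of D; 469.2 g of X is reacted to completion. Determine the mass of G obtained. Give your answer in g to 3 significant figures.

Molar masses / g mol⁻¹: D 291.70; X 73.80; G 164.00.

n(D) = 6300 / 291.70 = 21.60 mol
n(X) = 469.2 / 73.80 = 6.358 mol
n/ν for D = 21.60/3 = 7.200
n/ν for X = 6.358/1 = 6.358
Smallest n/ν is X → limiting reagent.
n(G) = (3/1) × 6.358 = 19.07 mol
mass = 19.07 × 164.00 = 3127 g

3130 g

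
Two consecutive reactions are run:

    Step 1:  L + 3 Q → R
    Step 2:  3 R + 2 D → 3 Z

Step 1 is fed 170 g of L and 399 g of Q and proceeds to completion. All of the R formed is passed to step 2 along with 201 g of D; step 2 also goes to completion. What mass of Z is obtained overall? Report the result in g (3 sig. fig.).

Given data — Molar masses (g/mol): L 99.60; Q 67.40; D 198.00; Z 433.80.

661 g

Step 1:
n(L) = 170.0 / 99.60 = 1.707 mol
n(Q) = 399.0 / 67.40 = 5.920 mol
n/ν for L = 1.707/1 = 1.707
n/ν for Q = 5.920/3 = 1.973
Smallest n/ν is L → limiting reagent.
n(R) produced = (1/1) × 1.707 = 1.707 mol
Step 2:
n(R) available = 1.707 mol
n(D) = 201.0 / 198.00 = 1.015 mol
n/ν for R = 1.707/3 = 0.5690
n/ν for D = 1.015/2 = 0.5075
Smallest n/ν is D → limiting reagent.
n(Z) = (3/2) × 1.015 = 1.523 mol
mass = 1.523 × 433.80 = 660.7 g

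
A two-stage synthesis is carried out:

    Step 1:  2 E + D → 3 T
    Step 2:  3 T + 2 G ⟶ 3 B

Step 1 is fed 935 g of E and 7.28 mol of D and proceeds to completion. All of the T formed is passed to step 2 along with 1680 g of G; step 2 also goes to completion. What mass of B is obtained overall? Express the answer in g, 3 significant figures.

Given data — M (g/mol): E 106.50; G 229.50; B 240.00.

2640 g

Step 1:
n(E) = 935.0 / 106.50 = 8.779 mol
n(D) = 7.280 mol
n/ν for E = 8.779/2 = 4.390
n/ν for D = 7.280/1 = 7.280
Smallest n/ν is E → limiting reagent.
n(T) produced = (3/2) × 8.779 = 13.17 mol
Step 2:
n(T) available = 13.17 mol
n(G) = 1680 / 229.50 = 7.320 mol
n/ν for T = 13.17/3 = 4.390
n/ν for G = 7.320/2 = 3.660
Smallest n/ν is G → limiting reagent.
n(B) = (3/2) × 7.320 = 10.98 mol
mass = 10.98 × 240.00 = 2635 g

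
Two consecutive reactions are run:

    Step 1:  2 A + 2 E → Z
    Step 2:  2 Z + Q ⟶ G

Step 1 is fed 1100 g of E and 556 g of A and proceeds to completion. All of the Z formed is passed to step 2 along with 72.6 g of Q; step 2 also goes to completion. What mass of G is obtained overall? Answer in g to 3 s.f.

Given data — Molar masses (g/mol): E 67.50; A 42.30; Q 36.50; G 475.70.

Step 1:
n(E) = 1100 / 67.50 = 16.30 mol
n(A) = 556.0 / 42.30 = 13.14 mol
n/ν for E = 16.30/2 = 8.150
n/ν for A = 13.14/2 = 6.570
Smallest n/ν is A → limiting reagent.
n(Z) produced = (1/2) × 13.14 = 6.570 mol
Step 2:
n(Z) available = 6.570 mol
n(Q) = 72.60 / 36.50 = 1.989 mol
n/ν for Z = 6.570/2 = 3.285
n/ν for Q = 1.989/1 = 1.989
Smallest n/ν is Q → limiting reagent.
n(G) = (1/1) × 1.989 = 1.989 mol
mass = 1.989 × 475.70 = 946.2 g

946 g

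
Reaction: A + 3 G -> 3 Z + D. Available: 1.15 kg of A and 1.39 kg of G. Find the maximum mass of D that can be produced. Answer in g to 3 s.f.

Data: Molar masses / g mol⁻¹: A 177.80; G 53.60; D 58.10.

n(A) = 1.150×1000 / 177.80 = 6.468 mol
n(G) = 1.390×1000 / 53.60 = 25.93 mol
n/ν for A = 6.468/1 = 6.468
n/ν for G = 25.93/3 = 8.643
Smallest n/ν is A → limiting reagent.
n(D) = (1/1) × 6.468 = 6.468 mol
mass = 6.468 × 58.10 = 375.8 g

376 g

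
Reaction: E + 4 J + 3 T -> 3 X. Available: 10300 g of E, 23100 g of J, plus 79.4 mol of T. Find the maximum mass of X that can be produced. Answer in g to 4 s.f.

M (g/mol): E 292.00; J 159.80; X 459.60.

n(E) = 10300 / 292.00 = 35.27 mol
n(J) = 23100 / 159.80 = 144.6 mol
n(T) = 79.40 mol
n/ν for E = 35.27/1 = 35.27
n/ν for J = 144.6/4 = 36.15
n/ν for T = 79.40/3 = 26.47
Smallest n/ν is T → limiting reagent.
n(X) = (3/3) × 79.40 = 79.40 mol
mass = 79.40 × 459.60 = 36490 g

36490 g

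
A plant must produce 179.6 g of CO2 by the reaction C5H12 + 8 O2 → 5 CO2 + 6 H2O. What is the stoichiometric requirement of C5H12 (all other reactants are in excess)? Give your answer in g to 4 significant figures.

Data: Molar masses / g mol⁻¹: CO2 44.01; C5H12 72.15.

58.89 g

n(CO2) = 179.6 / 44.01 = 4.081 mol
n(C5H12) = (1/5) × 4.081 = 0.8162 mol
mass = 0.8162 × 72.15 = 58.89 g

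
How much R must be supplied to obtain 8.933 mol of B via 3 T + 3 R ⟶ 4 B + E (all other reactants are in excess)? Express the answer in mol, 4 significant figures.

n(B) = 8.933 mol
n(R) = (3/4) × 8.933 = 6.700 mol

6.700 mol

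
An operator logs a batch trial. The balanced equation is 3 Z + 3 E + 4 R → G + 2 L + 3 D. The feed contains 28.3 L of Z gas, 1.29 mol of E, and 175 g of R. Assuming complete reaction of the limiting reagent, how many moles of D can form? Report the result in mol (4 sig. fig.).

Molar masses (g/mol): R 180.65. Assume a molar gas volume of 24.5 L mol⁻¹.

0.7265 mol

n(Z) = 28.30 / 24.5 = 1.155 mol
n(E) = 1.290 mol
n(R) = 175.0 / 180.65 = 0.9687 mol
n/ν → Z: 0.3850, E: 0.4300, R: 0.2422; R is limiting.
n(D) = (3/4) × 0.9687 = 0.7265 mol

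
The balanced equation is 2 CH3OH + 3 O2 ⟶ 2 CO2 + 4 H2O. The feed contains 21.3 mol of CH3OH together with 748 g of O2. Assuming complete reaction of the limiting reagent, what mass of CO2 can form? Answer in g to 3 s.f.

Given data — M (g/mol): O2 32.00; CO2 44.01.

686 g

n(CH3OH) = 21.30 mol
n(O2) = 748.0 / 32.00 = 23.38 mol
n/ν → CH3OH: 10.65, O2: 7.793; O2 is limiting.
n(CO2) = (2/3) × 23.38 = 15.59 mol
mass = 15.59 × 44.01 = 686.1 g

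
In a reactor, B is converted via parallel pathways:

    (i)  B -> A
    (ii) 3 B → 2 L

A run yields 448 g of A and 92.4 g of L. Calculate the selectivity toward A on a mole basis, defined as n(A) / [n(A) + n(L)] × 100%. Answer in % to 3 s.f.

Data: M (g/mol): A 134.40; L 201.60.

87.9 %

n(A) = 448 / 134.40 = 3.333 mol
n(L) = 92.4 / 201.60 = 0.4583 mol
selectivity = 3.333/(3.333+0.4583) × 100 = 87.91 %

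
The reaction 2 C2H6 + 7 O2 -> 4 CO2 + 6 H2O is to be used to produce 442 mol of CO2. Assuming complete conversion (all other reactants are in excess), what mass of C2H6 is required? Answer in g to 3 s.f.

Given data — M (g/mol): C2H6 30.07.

n(CO2) = 442.0 mol
n(C2H6) = (2/4) × 442.0 = 221.0 mol
mass = 221.0 × 30.07 = 6645 g

6650 g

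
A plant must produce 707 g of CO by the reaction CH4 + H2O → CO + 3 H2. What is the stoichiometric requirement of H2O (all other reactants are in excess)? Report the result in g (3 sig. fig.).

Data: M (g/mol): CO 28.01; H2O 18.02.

n(CO) = 707 / 28.01 = 25.24 mol
n(H2O) = (1/1) × 25.24 = 25.24 mol
mass = 25.24 × 18.02 = 454.8 g

455 g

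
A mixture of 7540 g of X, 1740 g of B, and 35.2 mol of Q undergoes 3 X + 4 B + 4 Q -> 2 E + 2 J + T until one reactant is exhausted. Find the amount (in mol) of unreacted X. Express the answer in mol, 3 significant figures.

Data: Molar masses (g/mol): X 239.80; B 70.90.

n(X) = 7540 / 239.80 = 31.44 mol
n(B) = 1740 / 70.90 = 24.54 mol
n(Q) = 35.20 mol
n/ν → X: 10.48, B: 6.135, Q: 8.800; B is limiting.
X consumed = (3/4) × 24.54 = 18.41 mol
X remaining = 31.44 − 18.41 = 13.03 mol

13.0 mol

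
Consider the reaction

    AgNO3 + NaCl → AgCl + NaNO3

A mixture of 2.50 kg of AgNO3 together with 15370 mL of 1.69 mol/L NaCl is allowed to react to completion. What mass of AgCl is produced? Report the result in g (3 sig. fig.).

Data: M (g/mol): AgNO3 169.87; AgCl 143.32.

n(AgNO3) = 2.500×1000 / 169.87 = 14.72 mol
n(NaCl) = 1.69 × 15370/1000 = 25.98 mol
n/ν for AgNO3 = 14.72/1 = 14.72
n/ν for NaCl = 25.98/1 = 25.98
Smallest n/ν is AgNO3 → limiting reagent.
n(AgCl) = (1/1) × 14.72 = 14.72 mol
mass = 14.72 × 143.32 = 2110 g

2110 g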